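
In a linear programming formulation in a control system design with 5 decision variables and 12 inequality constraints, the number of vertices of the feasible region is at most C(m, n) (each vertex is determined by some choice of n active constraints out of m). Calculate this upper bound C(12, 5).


Each vertex corresponds to some choice of n active constraints out of m, so the number of vertices is at most C(m, n) = m! / (n!(m-n)!).
m = 12, n = 5
Numerator: 12 * 11 * 10 * 9 * 8
Denominator: 5! = 120
C(12, 5) = 792


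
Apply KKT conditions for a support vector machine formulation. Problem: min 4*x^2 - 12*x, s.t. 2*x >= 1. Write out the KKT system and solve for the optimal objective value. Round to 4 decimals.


Step 1: Try lambda = 0 (constraint inactive).
Stationarity: 2*4*x - 12 = 0
x* = 12/(2*4) = 1.5
Check constraint: 2*1.5 = 3.0 >= 1 -- satisfied.
Step 2: Compute optimal value.
f(x*) = 4*1.5^2 - 12*1.5 = -9.0


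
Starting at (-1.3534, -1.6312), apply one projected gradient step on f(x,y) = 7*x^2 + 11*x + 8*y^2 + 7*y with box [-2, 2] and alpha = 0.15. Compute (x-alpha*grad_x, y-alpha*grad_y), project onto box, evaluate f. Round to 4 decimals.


Step 1: Compute gradient at (-1.3534, -1.6312).
grad_x = 2*7*-1.3534 + 11 = -7.9476
grad_y = 2*8*-1.6312 + 7 = -19.0992
Step 2: Gradient step.
x_raw = -1.3534 - 0.15*-7.9476 = -0.1613
y_raw = -1.6312 - 0.15*-19.0992 = 1.2337
Step 3: Project onto [-2, 2].
x_proj = clip(-0.1613) = -0.1613
y_proj = clip(1.2337) = 1.2337
Step 4: Evaluate f.
f(-0.1613, 1.2337) = 19.2197


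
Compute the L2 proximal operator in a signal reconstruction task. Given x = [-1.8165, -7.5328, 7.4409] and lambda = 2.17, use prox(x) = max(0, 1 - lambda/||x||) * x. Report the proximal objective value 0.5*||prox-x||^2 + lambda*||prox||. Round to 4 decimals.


Step 1: Compute ||x||.
||x|| = 10.7429
Step 2: Compute scaling factor.
scale = max(0, 1 - 2.17/10.7429) = 0.798
Step 3: prox(x) = [-1.4496, -6.0112, 5.9379]
||prox(x)|| = 8.5729
Step 4: Proximal objective.
0.5*||prox-x||^2 = 2.3545
lambda*||prox|| = 18.6032
Total = 20.9576


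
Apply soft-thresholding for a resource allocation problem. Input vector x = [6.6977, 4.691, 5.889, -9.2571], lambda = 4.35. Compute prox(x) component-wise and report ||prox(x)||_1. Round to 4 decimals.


Soft-thresholding with lambda = 4.35:
prox(6.6977) = sign(6.6977)*max(|6.6977| - 4.35, 0) = 2.3477
prox(4.691) = sign(4.691)*max(|4.691| - 4.35, 0) = 0.341
prox(5.889) = sign(5.889)*max(|5.889| - 4.35, 0) = 1.539
prox(-9.2571) = sign(-9.2571)*max(|-9.2571| - 4.35, 0) = -4.9071
prox(x) = [2.3477, 0.341, 1.539, -4.9071]
||prox(x)||_1 = 2.3477 + 0.341 + 1.539 + 4.9071 = 9.1348


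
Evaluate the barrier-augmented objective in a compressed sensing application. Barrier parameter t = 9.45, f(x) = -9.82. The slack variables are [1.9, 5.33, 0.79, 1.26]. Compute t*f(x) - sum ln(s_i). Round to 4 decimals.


Step 1: Compute log-barrier.
ln values: [0.6419, 1.6734, -0.2357, 0.2311]
phi = -(0.6419 + 1.6734 - 0.2357 + 0.2311) = -2.3106
Step 2: Compute augmented objective.
t*f(x) = 9.45*-9.82 = -92.799
Total = -92.799 - 2.3106 = -95.1096


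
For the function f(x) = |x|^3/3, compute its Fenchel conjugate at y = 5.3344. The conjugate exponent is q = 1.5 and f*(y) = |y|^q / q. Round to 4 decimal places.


The conjugate exponent q satisfies 1/p + 1/q = 1.
p = 3, so q = 3/(3 - 1) = 1.5
|y|^q = 5.3344^1.5 = 12.3205
f*(5.3344) = 12.3205 / 1.5 = 8.2137


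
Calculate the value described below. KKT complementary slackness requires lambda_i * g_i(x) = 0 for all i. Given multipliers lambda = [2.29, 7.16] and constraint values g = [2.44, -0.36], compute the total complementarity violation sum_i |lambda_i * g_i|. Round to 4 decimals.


KKT complementary slackness check:
lambda_1 * g_1 = 2.29 * 2.44 = 5.5876
lambda_2 * g_2 = 7.16 * -0.36 = -2.5776
Total violation = 5.5876 + 2.5776 = 8.1652


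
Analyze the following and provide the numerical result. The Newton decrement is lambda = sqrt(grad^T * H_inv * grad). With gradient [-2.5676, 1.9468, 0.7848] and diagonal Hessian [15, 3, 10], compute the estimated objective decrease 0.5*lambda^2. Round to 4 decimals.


Step 1: H is diagonal, so H^(-1) * g = [-0.1712, 0.6489, 0.0785].
Step 2: g^T H^(-1) g = sum_i g_i^2 / H_ii
  = (-2.5676)^2/15 + (1.9468)^2/3 + (0.7848)^2/10
  = 0.4395 + 1.2633 + 0.0616 = 1.7644
Step 3: Objective decrease = 0.5 * g^T H^(-1) g = 0.8822


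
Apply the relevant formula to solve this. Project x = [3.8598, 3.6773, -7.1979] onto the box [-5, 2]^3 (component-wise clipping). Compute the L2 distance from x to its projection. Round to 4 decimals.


Project each component onto [-5, 2].
clip(3.8598) = 2.0, clip(3.6773) = 2.0, clip(-7.1979) = -5.0
Projection = [2.0, 2.0, -5.0]
Squared diffs: [3.4589, 2.8133, 4.8308]
Distance = sqrt(11.103) = 3.3321


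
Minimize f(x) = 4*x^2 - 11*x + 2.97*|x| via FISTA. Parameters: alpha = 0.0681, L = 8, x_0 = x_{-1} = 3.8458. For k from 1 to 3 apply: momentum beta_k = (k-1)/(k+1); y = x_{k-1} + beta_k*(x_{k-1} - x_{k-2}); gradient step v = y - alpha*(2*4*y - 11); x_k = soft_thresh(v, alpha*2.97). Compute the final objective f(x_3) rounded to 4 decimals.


FISTA on f(x) = 4*x^2 - 11*x + 2.97*|x|
L = 8, alpha = 0.0681
Iteration 1: beta = 0.0, y = 3.8458 + 0.0*(3.8458 - 3.8458) = 3.8458
  grad(y) = 19.7664, v = y - alpha*grad = 2.4997
  prox(v) = soft_thresh(2.4997, 0.2023) = 2.2975
Iteration 2: beta = 0.3333, y = 2.2975 + 0.3333*(2.2975 - 3.8458) = 1.7813
  grad(y) = 3.2507, v = y - alpha*grad = 1.56
  prox(v) = soft_thresh(1.56, 0.2023) = 1.3577
Iteration 3: beta = 0.5, y = 1.3577 + 0.5*(1.3577 - 2.2975) = 0.8878
  grad(y) = -3.8973, v = y - alpha*grad = 1.1532
  prox(v) = soft_thresh(1.1532, 0.2023) = 0.951
f(x_3) = 4*0.951^2 - 11*0.951 + 2.97*|0.951| = -4.0189


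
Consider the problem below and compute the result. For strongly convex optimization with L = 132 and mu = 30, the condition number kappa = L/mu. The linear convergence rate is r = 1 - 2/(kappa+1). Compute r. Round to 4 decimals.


Step 1: Compute the condition number.
kappa = L/mu = 132/30 = 4.4
Step 2: Compute the convergence rate.
r = 1 - 2/(kappa + 1) = 1 - 2*mu/(L + mu) = (L - mu)/(L + mu) = 102/162 = 0.6296


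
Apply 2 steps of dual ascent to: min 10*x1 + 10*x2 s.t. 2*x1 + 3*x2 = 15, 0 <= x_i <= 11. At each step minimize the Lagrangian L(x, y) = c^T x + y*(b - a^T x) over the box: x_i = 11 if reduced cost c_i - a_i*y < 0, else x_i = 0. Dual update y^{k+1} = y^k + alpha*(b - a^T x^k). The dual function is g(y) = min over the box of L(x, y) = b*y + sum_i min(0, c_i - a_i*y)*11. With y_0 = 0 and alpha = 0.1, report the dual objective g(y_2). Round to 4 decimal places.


Dual ascent for LP: min 10*x1 + 10*x2, 2*x1 + 3*x2 = 15, 0 <= x_i <= 11
Step 1: y^k = 0.0, reduced costs: (10.0, 10.0)
  x^k = (0.0, 0.0), subgradient = b - a^T x = 15.0
  y^{k+1} = 0.0 + 0.1*15.0 = 1.5
Step 2: y^k = 1.5, reduced costs: (7.0, 5.5)
  x^k = (0.0, 0.0), subgradient = b - a^T x = 15.0
  y^{k+1} = 1.5 + 0.1*15.0 = 3.0
Dual objective at y_2 = 3.0: reduced costs (4.0, 1.0), box minimizer x = (0.0, 0.0)
g(y_2) = b*y + (c1 - a1*y)*x1 + (c2 - a2*y)*x2 = 15*3.0 + 4.0*0.0 + 1.0*0.0 = 45.0 + 0.0 + 0.0 = 45.0


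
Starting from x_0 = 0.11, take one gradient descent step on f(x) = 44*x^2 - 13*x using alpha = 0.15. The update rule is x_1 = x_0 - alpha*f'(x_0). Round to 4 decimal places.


We compute the gradient at x_0 and apply the update.
f'(x) = 88*x - 13
f'(0.11) = 88*0.11 - 13 = -3.32
x_1 = 0.11 - 0.15*-3.32 = 0.608


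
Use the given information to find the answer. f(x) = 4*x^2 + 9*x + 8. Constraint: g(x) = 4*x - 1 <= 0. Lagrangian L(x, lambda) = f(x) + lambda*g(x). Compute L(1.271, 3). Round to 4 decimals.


Step 1: Evaluate f(x).
f(1.271) = 4*1.271^2 + 9*1.271 + 8 = 25.9008
Step 2: Evaluate g(x).
g(1.271) = 4*1.271 - 1 = 4.084
Step 3: Compute Lagrangian.
L = 25.9008 + 3*4.084 = 38.1528


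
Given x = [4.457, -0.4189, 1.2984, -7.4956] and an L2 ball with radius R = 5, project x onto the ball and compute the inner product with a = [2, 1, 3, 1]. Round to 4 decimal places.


Step 1: Compute ||x|| (intermediates to 6 decimals).
||x|| = sqrt(4.457^2 + (-0.4189)^2 + 1.2984^2 + (-7.4956)^2) = 8.826675
Step 2: Project.
Since ||x|| > R, scale = R/||x|| = 5/8.826675 = 0.566465, proj(x) = scale * x
proj(x) = [2.524735, -0.237292, 0.735498, -4.245995]
Step 3: Dot product.
a^T * proj(x) = 2*2.524735 + 1*(-0.237292) + 3*0.735498 + 1*(-4.245995) = 2.7727


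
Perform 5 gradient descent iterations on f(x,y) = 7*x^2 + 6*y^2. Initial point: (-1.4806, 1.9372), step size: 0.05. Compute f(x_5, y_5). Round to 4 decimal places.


Gradient descent on f(x,y) = 7*x^2 + 6*y^2.
Starting point: (-1.4806, 1.9372), alpha = 0.05
Step 1: grad_x = 2*7*-1.4806 = -20.7284, grad_y = 2*6*1.9372 = 23.2464
  x_1 = -1.4806 - 0.05*-20.7284 = -0.4442
  y_1 = 1.9372 - 0.05*23.2464 = 0.7749
Step 2: grad_x = 2*7*-0.4442 = -6.2185, grad_y = 2*6*0.7749 = 9.2986
  x_2 = -0.4442 - 0.05*-6.2185 = -0.1333
  y_2 = 0.7749 - 0.05*9.2986 = 0.31
Step 3: grad_x = 2*7*-0.1333 = -1.8656, grad_y = 2*6*0.31 = 3.7194
  x_3 = -0.1333 - 0.05*-1.8656 = -0.04
  y_3 = 0.31 - 0.05*3.7194 = 0.124
Step 4: grad_x = 2*7*-0.04 = -0.5597, grad_y = 2*6*0.124 = 1.4878
  x_4 = -0.04 - 0.05*-0.5597 = -0.012
  y_4 = 0.124 - 0.05*1.4878 = 0.0496
Step 5: grad_x = 2*7*-0.012 = -0.1679, grad_y = 2*6*0.0496 = 0.5951
  x_5 = -0.012 - 0.05*-0.1679 = -0.0036
  y_5 = 0.0496 - 0.05*0.5951 = 0.0198
f(-0.0036, 0.0198) = 7*(-0.0036)^2 + 6*0.0198^2 = 0.0025


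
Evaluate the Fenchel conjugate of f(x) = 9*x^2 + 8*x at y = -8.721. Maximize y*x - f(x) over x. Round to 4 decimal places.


f*(y) = sup_x {y*x - a*x^2 - b*x} = sup_x {(y-b)*x - a*x^2}
FOC: (y - b) - 2a*x = 0 => x* = (y - b)/(2a)
x* = (-8.721 - 8)/(2*9) = -0.9289
f*(-8.721) = (y-b)^2/(4a) = (-8.721 - 8)^2/(4*9)
= 279.5918/36 = 7.7664


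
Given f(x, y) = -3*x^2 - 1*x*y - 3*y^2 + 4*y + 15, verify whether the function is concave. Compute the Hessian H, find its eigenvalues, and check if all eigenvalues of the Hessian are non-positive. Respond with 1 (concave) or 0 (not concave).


The Hessian of f(x,y) = -3*x^2 - 1*x*y - 3*y^2 + 4*y + 15 is:
H = [[-6, -1], [-1, -6]]
Trace = -6 - 6 = -12
Determinant = -6*-6 - (-1)^2 = 35
Discriminant = (-12)^2 - 4*35 = 4.0
Eigenvalues: lambda_1 = -7.0, lambda_2 = -5.0
The function is concave.

1


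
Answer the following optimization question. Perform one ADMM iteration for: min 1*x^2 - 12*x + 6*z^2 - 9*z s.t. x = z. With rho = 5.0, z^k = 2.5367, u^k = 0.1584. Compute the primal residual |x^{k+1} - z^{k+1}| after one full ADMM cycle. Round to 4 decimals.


ADMM iteration with rho = 5.0, z^k = 2.5367, u^k = 0.1584
Step 1: x-update.
Minimize 1*x^2 - 12*x + (5.0/2)*(x - 2.5367 + 0.1584)^2
FOC: (2*1 + 5.0)*x = 12 + 5.0*(2.5367 - 0.1584)
x^{k+1} = 3.4131
Step 2: z-update.
Minimize 6*z^2 - 9*z + (5.0/2)*(3.4131 - z + 0.1584)^2
FOC: (2*6 + 5.0)*z = 9 + 5.0*(3.4131 + 0.1584)
z^{k+1} = 1.5798
Step 3: u-update.
u^{k+1} = 0.1584 + 3.4131 - 1.5798 = 1.9916
Step 4: Primal residual = |3.4131 - 1.5798| = 1.8332


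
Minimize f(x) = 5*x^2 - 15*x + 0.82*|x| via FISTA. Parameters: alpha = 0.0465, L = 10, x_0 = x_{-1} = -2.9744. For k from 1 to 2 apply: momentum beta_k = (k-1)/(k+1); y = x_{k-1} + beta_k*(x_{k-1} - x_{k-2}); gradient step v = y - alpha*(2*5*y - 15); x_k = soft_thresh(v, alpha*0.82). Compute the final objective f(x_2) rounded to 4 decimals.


FISTA on f(x) = 5*x^2 - 15*x + 0.82*|x|
L = 10, alpha = 0.0465
Iteration 1: beta = 0.0, y = -2.9744 + 0.0*(-2.9744 + 2.9744) = -2.9744
  grad(y) = -44.744, v = y - alpha*grad = -0.8938
  prox(v) = soft_thresh(-0.8938, 0.0381) = -0.8557
Iteration 2: beta = 0.3333, y = -0.8557 + 0.3333*(-0.8557 + 2.9744) = -0.1494
  grad(y) = -16.4943, v = y - alpha*grad = 0.6176
  prox(v) = soft_thresh(0.6176, 0.0381) = 0.5794
f(x_2) = 5*0.5794^2 - 15*0.5794 + 0.82*|0.5794| = -6.5376


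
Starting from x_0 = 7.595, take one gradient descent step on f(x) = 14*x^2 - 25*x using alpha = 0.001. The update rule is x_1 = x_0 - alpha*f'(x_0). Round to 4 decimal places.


We compute the gradient at x_0 and apply the update.
f'(x) = 28*x - 25
f'(7.595) = 28*7.595 - 25 = 187.66
x_1 = 7.595 - 0.001*187.66 = 7.4073


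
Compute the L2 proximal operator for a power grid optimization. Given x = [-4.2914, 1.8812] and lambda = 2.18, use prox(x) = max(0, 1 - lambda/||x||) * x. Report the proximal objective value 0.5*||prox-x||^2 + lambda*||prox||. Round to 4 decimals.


Step 1: Compute ||x||.
||x|| = 4.6856
Step 2: Compute scaling factor.
scale = max(0, 1 - 2.18/4.6856) = 0.5347
Step 3: prox(x) = [-2.2948, 1.006]
||prox(x)|| = 2.5056
Step 4: Proximal objective.
0.5*||prox-x||^2 = 2.3762
lambda*||prox|| = 5.4622
Total = 7.8384


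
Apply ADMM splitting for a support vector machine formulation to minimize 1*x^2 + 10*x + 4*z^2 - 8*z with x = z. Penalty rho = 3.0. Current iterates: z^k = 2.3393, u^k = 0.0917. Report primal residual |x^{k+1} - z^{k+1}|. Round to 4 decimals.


ADMM iteration with rho = 3.0, z^k = 2.3393, u^k = 0.0917
Step 1: x-update.
Minimize 1*x^2 + 10*x + (3.0/2)*(x - 2.3393 + 0.0917)^2
FOC: (2*1 + 3.0)*x = -10 + 3.0*(2.3393 - 0.0917)
x^{k+1} = -0.6514
Step 2: z-update.
Minimize 4*z^2 - 8*z + (3.0/2)*(-0.6514 - z + 0.0917)^2
FOC: (2*4 + 3.0)*z = 8 + 3.0*(-0.6514 + 0.0917)
z^{k+1} = 0.5746
Step 3: u-update.
u^{k+1} = 0.0917 - 0.6514 - 0.5746 = -1.1344
Step 4: Primal residual = |-0.6514 - 0.5746| = 1.2261


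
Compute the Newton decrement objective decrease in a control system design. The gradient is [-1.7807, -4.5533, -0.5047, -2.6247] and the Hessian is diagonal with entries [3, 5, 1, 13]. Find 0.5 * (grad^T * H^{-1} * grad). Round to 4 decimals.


Step 1: H is diagonal, so H^(-1) * g = [-0.5936, -0.9107, -0.5047, -0.2019].
Step 2: g^T H^(-1) g = sum_i g_i^2 / H_ii
  = (-1.7807)^2/3 + (-4.5533)^2/5 + (-0.5047)^2/1 + (-2.6247)^2/13
  = 1.057 + 4.1465 + 0.2547 + 0.5299 = 5.9881
Step 3: Objective decrease = 0.5 * g^T H^(-1) g = 2.9941


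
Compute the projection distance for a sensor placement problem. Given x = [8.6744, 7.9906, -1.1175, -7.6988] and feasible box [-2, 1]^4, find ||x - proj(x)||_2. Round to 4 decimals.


Project each component onto [-2, 1].
clip(8.6744) = 1.0, clip(7.9906) = 1.0, clip(-1.1175) = -1.1175, clip(-7.6988) = -2.0
Projection = [1.0, 1.0, -1.1175, -2.0]
Squared diffs: [58.8964, 48.8685, 0.0, 32.4763]
Distance = sqrt(140.2412) = 11.8423


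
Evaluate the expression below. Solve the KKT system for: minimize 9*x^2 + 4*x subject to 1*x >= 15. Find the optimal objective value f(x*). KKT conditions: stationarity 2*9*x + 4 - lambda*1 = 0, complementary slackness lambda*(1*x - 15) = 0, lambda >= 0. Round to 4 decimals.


Step 1: Try lambda = 0 (constraint inactive).
x_unc = -4/(2*9) = -0.2222
Check: 1*-0.2222 = -0.2222 < 15 -- violated!
Step 2: Constraint must be active: 1*x = 15
x* = 15/1 = 15.0
lambda = (2*9*15.0 + 4)/1 = 274.0
Step 3: Compute optimal value.
f(x*) = 9*15.0^2 + 4*15.0 = 2085.0


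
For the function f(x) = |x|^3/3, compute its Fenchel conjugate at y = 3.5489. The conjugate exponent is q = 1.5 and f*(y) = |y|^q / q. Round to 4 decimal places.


The conjugate exponent q satisfies 1/p + 1/q = 1.
p = 3, so q = 3/(3 - 1) = 1.5
|y|^q = 3.5489^1.5 = 6.6856
f*(3.5489) = 6.6856 / 1.5 = 4.4571


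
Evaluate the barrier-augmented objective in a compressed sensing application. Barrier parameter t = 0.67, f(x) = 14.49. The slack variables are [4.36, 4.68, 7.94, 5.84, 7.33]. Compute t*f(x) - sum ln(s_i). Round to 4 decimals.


Step 1: Compute log-barrier.
ln values: [1.4725, 1.5433, 2.0719, 1.7647, 1.992]
phi = -(1.4725 + 1.5433 + 2.0719 + 1.7647 + 1.992) = -8.8444
Step 2: Compute augmented objective.
t*f(x) = 0.67*14.49 = 9.7083
Total = 9.7083 - 8.8444 = 0.8639


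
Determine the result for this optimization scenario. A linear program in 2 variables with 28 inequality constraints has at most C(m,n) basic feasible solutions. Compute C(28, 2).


Each vertex corresponds to some choice of n active constraints out of m, so the number of vertices is at most C(m, n) = m! / (n!(m-n)!).
m = 28, n = 2
Numerator: 28 * 27
Denominator: 2! = 2
C(28, 2) = 378


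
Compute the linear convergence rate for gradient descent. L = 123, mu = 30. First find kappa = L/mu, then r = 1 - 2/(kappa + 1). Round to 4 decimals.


Step 1: Compute the condition number.
kappa = L/mu = 123/30 = 4.1
Step 2: Compute the convergence rate.
r = 1 - 2/(kappa + 1) = 1 - 2*mu/(L + mu) = (L - mu)/(L + mu) = 93/153 = 0.6078


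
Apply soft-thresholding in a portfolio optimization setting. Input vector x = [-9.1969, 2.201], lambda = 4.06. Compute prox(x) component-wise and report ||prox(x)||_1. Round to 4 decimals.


Soft-thresholding with lambda = 4.06:
prox(-9.1969) = sign(-9.1969)*max(|-9.1969| - 4.06, 0) = -5.1369
prox(2.201) = sign(2.201)*max(|2.201| - 4.06, 0) = 0.0
prox(x) = [-5.1369, 0.0]
||prox(x)||_1 = 5.1369 + 0.0 = 5.1369


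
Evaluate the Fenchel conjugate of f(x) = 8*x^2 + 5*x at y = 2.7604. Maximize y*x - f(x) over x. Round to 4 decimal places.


f*(y) = sup_x {y*x - a*x^2 - b*x} = sup_x {(y-b)*x - a*x^2}
FOC: (y - b) - 2a*x = 0 => x* = (y - b)/(2a)
x* = (2.7604 - 5)/(2*8) = -0.14
f*(2.7604) = (y-b)^2/(4a) = (2.7604 - 5)^2/(4*8)
= 5.0158/32 = 0.1567


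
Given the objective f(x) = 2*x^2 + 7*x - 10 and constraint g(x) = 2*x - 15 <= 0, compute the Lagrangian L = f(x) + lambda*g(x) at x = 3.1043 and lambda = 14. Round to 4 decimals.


Step 1: Evaluate f(x).
f(3.1043) = 2*3.1043^2 + 7*3.1043 - 10 = 31.0035
Step 2: Evaluate g(x).
g(3.1043) = 2*3.1043 - 15 = -8.7914
Step 3: Compute Lagrangian.
L = 31.0035 + 14*-8.7914 = -92.0761


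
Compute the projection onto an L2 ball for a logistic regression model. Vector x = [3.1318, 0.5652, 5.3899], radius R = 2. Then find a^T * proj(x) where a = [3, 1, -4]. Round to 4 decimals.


Step 1: Compute ||x|| (intermediates to 6 decimals).
||x|| = sqrt(3.1318^2 + 0.5652^2 + 5.3899^2) = 6.259285
Step 2: Project.
Since ||x|| > R, scale = R/||x|| = 2/6.259285 = 0.319525, proj(x) = scale * x
proj(x) = [1.000688, 0.180596, 1.722208]
Step 3: Dot product.
a^T * proj(x) = 3*1.000688 + 1*0.180596 - 4*1.722208 = -3.7062


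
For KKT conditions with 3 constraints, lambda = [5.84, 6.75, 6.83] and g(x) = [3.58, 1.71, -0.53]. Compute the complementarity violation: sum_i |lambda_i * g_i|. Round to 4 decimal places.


KKT complementary slackness check:
lambda_1 * g_1 = 5.84 * 3.58 = 20.9072
lambda_2 * g_2 = 6.75 * 1.71 = 11.5425
lambda_3 * g_3 = 6.83 * -0.53 = -3.6199
Total violation = 20.9072 + 11.5425 + 3.6199 = 36.0696


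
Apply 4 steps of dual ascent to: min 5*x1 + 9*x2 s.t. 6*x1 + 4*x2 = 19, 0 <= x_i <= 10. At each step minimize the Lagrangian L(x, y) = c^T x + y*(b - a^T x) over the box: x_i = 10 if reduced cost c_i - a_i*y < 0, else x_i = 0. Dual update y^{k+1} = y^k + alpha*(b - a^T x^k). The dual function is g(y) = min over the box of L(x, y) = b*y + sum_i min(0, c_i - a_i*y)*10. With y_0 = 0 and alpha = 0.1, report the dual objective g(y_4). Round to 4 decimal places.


Dual ascent for LP: min 5*x1 + 9*x2, 6*x1 + 4*x2 = 19, 0 <= x_i <= 10
Step 1: y^k = 0.0, reduced costs: (5.0, 9.0)
  x^k = (0.0, 0.0), subgradient = b - a^T x = 19.0
  y^{k+1} = 0.0 + 0.1*19.0 = 1.9
Step 2: y^k = 1.9, reduced costs: (-6.4, 1.4)
  x^k = (10.0, 0.0), subgradient = b - a^T x = -41.0
  y^{k+1} = 1.9 + 0.1*-41.0 = -2.2
Step 3: y^k = -2.2, reduced costs: (18.2, 17.8)
  x^k = (0.0, 0.0), subgradient = b - a^T x = 19.0
  y^{k+1} = -2.2 + 0.1*19.0 = -0.3
Step 4: y^k = -0.3, reduced costs: (6.8, 10.2)
  x^k = (0.0, 0.0), subgradient = b - a^T x = 19.0
  y^{k+1} = -0.3 + 0.1*19.0 = 1.6
Dual objective at y_4 = 1.6: reduced costs (-4.6, 2.6), box minimizer x = (10.0, 0.0)
g(y_4) = b*y + (c1 - a1*y)*x1 + (c2 - a2*y)*x2 = 19*1.6 + (-4.6)*10.0 + 2.6*0.0 = 30.4 - 46.0 + 0.0 = -15.6


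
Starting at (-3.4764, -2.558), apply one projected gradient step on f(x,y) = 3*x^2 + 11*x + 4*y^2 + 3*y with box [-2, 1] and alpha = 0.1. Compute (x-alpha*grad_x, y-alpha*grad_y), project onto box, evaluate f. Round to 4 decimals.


Step 1: Compute gradient at (-3.4764, -2.558).
grad_x = 2*3*-3.4764 + 11 = -9.8584
grad_y = 2*4*-2.558 + 3 = -17.464
Step 2: Gradient step.
x_raw = -3.4764 - 0.1*-9.8584 = -2.4906
y_raw = -2.558 - 0.1*-17.464 = -0.8116
Step 3: Project onto [-2, 1].
x_proj = clip(-2.4906) = -2.0
y_proj = clip(-0.8116) = -0.8116
Step 4: Evaluate f.
f(-2.0, -0.8116) = -9.8


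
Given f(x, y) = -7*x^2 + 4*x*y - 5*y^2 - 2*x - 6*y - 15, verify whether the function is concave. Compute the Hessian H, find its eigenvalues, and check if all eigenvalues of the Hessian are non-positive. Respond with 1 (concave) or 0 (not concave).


The Hessian of f(x,y) = -7*x^2 + 4*x*y - 5*y^2 - 2*x - 6*y - 15 is:
H = [[-14, 4], [4, -10]]
Trace = -14 - 10 = -24
Determinant = -14*-10 - (4)^2 = 124
Discriminant = (-24)^2 - 4*124 = 80.0
Eigenvalues: lambda_1 = -16.4721, lambda_2 = -7.5279
The function is concave.

1


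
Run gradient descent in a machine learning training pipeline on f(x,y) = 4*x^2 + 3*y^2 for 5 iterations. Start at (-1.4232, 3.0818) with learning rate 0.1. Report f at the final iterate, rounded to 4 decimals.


Gradient descent on f(x,y) = 4*x^2 + 3*y^2.
Starting point: (-1.4232, 3.0818), alpha = 0.1
Step 1: grad_x = 2*4*-1.4232 = -11.3856, grad_y = 2*3*3.0818 = 18.4908
  x_1 = -1.4232 - 0.1*-11.3856 = -0.2846
  y_1 = 3.0818 - 0.1*18.4908 = 1.2327
Step 2: grad_x = 2*4*-0.2846 = -2.2771, grad_y = 2*3*1.2327 = 7.3963
  x_2 = -0.2846 - 0.1*-2.2771 = -0.0569
  y_2 = 1.2327 - 0.1*7.3963 = 0.4931
Step 3: grad_x = 2*4*-0.0569 = -0.4554, grad_y = 2*3*0.4931 = 2.9585
  x_3 = -0.0569 - 0.1*-0.4554 = -0.0114
  y_3 = 0.4931 - 0.1*2.9585 = 0.1972
Step 4: grad_x = 2*4*-0.0114 = -0.0911, grad_y = 2*3*0.1972 = 1.1834
  x_4 = -0.0114 - 0.1*-0.0911 = -0.0023
  y_4 = 0.1972 - 0.1*1.1834 = 0.0789
Step 5: grad_x = 2*4*-0.0023 = -0.0182, grad_y = 2*3*0.0789 = 0.4734
  x_5 = -0.0023 - 0.1*-0.0182 = -0.0005
  y_5 = 0.0789 - 0.1*0.4734 = 0.0316
f(-0.0005, 0.0316) = 4*(-0.0005)^2 + 3*0.0316^2 = 0.003


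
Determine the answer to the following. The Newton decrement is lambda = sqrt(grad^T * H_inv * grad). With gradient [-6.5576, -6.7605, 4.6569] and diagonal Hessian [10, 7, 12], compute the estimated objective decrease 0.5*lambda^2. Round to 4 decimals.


Step 1: H is diagonal, so H^(-1) * g = [-0.6558, -0.9658, 0.3881].
Step 2: g^T H^(-1) g = sum_i g_i^2 / H_ii
  = (-6.5576)^2/10 + (-6.7605)^2/7 + (4.6569)^2/12
  = 4.3002 + 6.5292 + 1.8072 = 12.6366
Step 3: Objective decrease = 0.5 * g^T H^(-1) g = 6.3183


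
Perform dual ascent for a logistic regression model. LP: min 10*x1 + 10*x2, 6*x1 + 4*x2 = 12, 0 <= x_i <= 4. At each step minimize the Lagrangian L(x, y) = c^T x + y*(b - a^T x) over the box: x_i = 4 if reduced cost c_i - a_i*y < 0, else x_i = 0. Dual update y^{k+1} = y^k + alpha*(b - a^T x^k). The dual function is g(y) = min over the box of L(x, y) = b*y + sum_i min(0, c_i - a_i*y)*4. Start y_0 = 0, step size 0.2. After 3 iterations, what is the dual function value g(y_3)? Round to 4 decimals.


Dual ascent for LP: min 10*x1 + 10*x2, 6*x1 + 4*x2 = 12, 0 <= x_i <= 4
Step 1: y^k = 0.0, reduced costs: (10.0, 10.0)
  x^k = (0.0, 0.0), subgradient = b - a^T x = 12.0
  y^{k+1} = 0.0 + 0.2*12.0 = 2.4
Step 2: y^k = 2.4, reduced costs: (-4.4, 0.4)
  x^k = (4.0, 0.0), subgradient = b - a^T x = -12.0
  y^{k+1} = 2.4 + 0.2*-12.0 = -0.0
Step 3: y^k = -0.0, reduced costs: (10.0, 10.0)
  x^k = (0.0, 0.0), subgradient = b - a^T x = 12.0
  y^{k+1} = -0.0 + 0.2*12.0 = 2.4
Dual objective at y_3 = 2.4: reduced costs (-4.4, 0.4), box minimizer x = (4.0, 0.0)
g(y_3) = b*y + (c1 - a1*y)*x1 + (c2 - a2*y)*x2 = 12*2.4 + (-4.4)*4.0 + 0.4*0.0 = 28.8 - 17.6 + 0.0 = 11.2


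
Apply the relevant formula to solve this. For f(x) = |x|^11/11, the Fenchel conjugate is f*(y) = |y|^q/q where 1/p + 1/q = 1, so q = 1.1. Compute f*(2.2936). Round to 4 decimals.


The conjugate exponent q satisfies 1/p + 1/q = 1.
p = 11, so q = 11/(11 - 1) = 1.1
|y|^q = 2.2936^1.1 = 2.4921
f*(2.2936) = 2.4921 / 1.1 = 2.2656


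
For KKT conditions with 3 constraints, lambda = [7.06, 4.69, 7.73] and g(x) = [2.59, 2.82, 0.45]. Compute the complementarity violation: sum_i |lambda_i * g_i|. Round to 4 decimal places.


KKT complementary slackness check:
lambda_1 * g_1 = 7.06 * 2.59 = 18.2854
lambda_2 * g_2 = 4.69 * 2.82 = 13.2258
lambda_3 * g_3 = 7.73 * 0.45 = 3.4785
Total violation = 18.2854 + 13.2258 + 3.4785 = 34.9897


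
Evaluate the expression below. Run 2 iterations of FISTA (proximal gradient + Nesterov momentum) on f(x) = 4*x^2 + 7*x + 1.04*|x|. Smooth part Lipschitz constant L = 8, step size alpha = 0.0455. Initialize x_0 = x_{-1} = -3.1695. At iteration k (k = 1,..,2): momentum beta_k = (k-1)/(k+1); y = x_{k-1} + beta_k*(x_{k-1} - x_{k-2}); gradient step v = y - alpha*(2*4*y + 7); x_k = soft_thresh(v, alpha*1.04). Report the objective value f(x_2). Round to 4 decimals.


FISTA on f(x) = 4*x^2 + 7*x + 1.04*|x|
L = 8, alpha = 0.0455
Iteration 1: beta = 0.0, y = -3.1695 + 0.0*(-3.1695 + 3.1695) = -3.1695
  grad(y) = -18.356, v = y - alpha*grad = -2.3343
  prox(v) = soft_thresh(-2.3343, 0.0473) = -2.287
Iteration 2: beta = 0.3333, y = -2.287 + 0.3333*(-2.287 + 3.1695) = -1.9928
  grad(y) = -8.9425, v = y - alpha*grad = -1.5859
  prox(v) = soft_thresh(-1.5859, 0.0473) = -1.5386
f(x_2) = 4*(-1.5386)^2 + 7*(-1.5386) + 1.04*|-1.5386| = 0.2991


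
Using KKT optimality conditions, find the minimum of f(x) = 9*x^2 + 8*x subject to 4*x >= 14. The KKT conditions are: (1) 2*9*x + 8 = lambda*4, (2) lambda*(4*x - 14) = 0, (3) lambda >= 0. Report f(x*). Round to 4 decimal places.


Step 1: Try lambda = 0 (constraint inactive).
x_unc = -8/(2*9) = -0.4444
Check: 4*-0.4444 = -1.7776 < 14 -- violated!
Step 2: Constraint must be active: 4*x = 14
x* = 14/4 = 3.5
lambda = (2*9*3.5 + 8)/4 = 17.75
Step 3: Compute optimal value.
f(x*) = 9*3.5^2 + 8*3.5 = 138.25


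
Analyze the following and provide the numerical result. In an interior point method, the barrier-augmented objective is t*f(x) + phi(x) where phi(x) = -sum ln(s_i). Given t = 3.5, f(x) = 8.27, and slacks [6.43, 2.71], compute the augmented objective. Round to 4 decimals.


Step 1: Compute log-barrier.
ln values: [1.861, 0.9969]
phi = -(1.861 + 0.9969) = -2.8579
Step 2: Compute augmented objective.
t*f(x) = 3.5*8.27 = 28.945
Total = 28.945 - 2.8579 = 26.0871


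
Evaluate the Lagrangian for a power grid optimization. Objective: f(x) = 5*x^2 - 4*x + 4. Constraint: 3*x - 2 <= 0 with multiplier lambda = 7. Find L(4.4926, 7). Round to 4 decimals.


Step 1: Evaluate f(x).
f(4.4926) = 5*4.4926^2 - 4*4.4926 + 4 = 86.9469
Step 2: Evaluate g(x).
g(4.4926) = 3*4.4926 - 2 = 11.4778
Step 3: Compute Lagrangian.
L = 86.9469 + 7*11.4778 = 167.2915


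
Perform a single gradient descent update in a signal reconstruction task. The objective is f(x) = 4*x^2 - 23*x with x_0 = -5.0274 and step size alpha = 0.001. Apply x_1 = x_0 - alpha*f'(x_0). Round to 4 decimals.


We compute the gradient at x_0 and apply the update.
f'(x) = 8*x - 23
f'(-5.0274) = 8*-5.0274 - 23 = -63.2192
x_1 = -5.0274 - 0.001*-63.2192 = -4.9642


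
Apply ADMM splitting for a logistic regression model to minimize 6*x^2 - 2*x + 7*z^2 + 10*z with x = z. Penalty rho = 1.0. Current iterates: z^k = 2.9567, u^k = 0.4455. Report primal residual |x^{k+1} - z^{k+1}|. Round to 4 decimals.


ADMM iteration with rho = 1.0, z^k = 2.9567, u^k = 0.4455
Step 1: x-update.
Minimize 6*x^2 - 2*x + (1.0/2)*(x - 2.9567 + 0.4455)^2
FOC: (2*6 + 1.0)*x = 2 + 1.0*(2.9567 - 0.4455)
x^{k+1} = 0.347
Step 2: z-update.
Minimize 7*z^2 + 10*z + (1.0/2)*(0.347 - z + 0.4455)^2
FOC: (2*7 + 1.0)*z = -10 + 1.0*(0.347 + 0.4455)
z^{k+1} = -0.6138
Step 3: u-update.
u^{k+1} = 0.4455 + 0.347 + 0.6138 = 1.4063
Step 4: Primal residual = |0.347 + 0.6138| = 0.9608


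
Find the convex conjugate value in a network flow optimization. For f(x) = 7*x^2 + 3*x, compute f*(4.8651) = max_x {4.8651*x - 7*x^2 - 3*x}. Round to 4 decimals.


f*(y) = sup_x {y*x - a*x^2 - b*x} = sup_x {(y-b)*x - a*x^2}
FOC: (y - b) - 2a*x = 0 => x* = (y - b)/(2a)
x* = (4.8651 - 3)/(2*7) = 0.1332
f*(4.8651) = (y-b)^2/(4a) = (4.8651 - 3)^2/(4*7)
= 3.4786/28 = 0.1242


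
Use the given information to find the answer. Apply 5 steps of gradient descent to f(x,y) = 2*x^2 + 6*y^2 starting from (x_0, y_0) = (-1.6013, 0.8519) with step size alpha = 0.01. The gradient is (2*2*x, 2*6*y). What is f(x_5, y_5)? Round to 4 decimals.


Gradient descent on f(x,y) = 2*x^2 + 6*y^2.
Starting point: (-1.6013, 0.8519), alpha = 0.01
Step 1: grad_x = 2*2*-1.6013 = -6.4052, grad_y = 2*6*0.8519 = 10.2228
  x_1 = -1.6013 - 0.01*-6.4052 = -1.5372
  y_1 = 0.8519 - 0.01*10.2228 = 0.7497
Step 2: grad_x = 2*2*-1.5372 = -6.149, grad_y = 2*6*0.7497 = 8.9961
  x_2 = -1.5372 - 0.01*-6.149 = -1.4758
  y_2 = 0.7497 - 0.01*8.9961 = 0.6597
Step 3: grad_x = 2*2*-1.4758 = -5.903, grad_y = 2*6*0.6597 = 7.9165
  x_3 = -1.4758 - 0.01*-5.903 = -1.4167
  y_3 = 0.6597 - 0.01*7.9165 = 0.5805
Step 4: grad_x = 2*2*-1.4167 = -5.6669, grad_y = 2*6*0.5805 = 6.9666
  x_4 = -1.4167 - 0.01*-5.6669 = -1.3601
  y_4 = 0.5805 - 0.01*6.9666 = 0.5109
Step 5: grad_x = 2*2*-1.3601 = -5.4402, grad_y = 2*6*0.5109 = 6.1306
  x_5 = -1.3601 - 0.01*-5.4402 = -1.3057
  y_5 = 0.5109 - 0.01*6.1306 = 0.4496
f(-1.3057, 0.4496) = 2*(-1.3057)^2 + 6*0.4496^2 = 4.6222


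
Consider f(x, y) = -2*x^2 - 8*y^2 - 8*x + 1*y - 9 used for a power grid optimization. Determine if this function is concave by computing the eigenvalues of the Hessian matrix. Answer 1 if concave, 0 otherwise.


The Hessian of f(x,y) = -2*x^2 - 8*y^2 - 8*x + 1*y - 9 is:
H = [[-4, 0], [0, -16]]
Trace = -4 - 16 = -20
Determinant = -4*-16 - (0)^2 = 64
Discriminant = (-20)^2 - 4*64 = 144.0
Eigenvalues: lambda_1 = -16.0, lambda_2 = -4.0
The function is concave.

1


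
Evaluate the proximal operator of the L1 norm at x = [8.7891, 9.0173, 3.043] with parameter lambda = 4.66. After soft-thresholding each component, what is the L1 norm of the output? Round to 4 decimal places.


Soft-thresholding with lambda = 4.66:
prox(8.7891) = sign(8.7891)*max(|8.7891| - 4.66, 0) = 4.1291
prox(9.0173) = sign(9.0173)*max(|9.0173| - 4.66, 0) = 4.3573
prox(3.043) = sign(3.043)*max(|3.043| - 4.66, 0) = 0.0
prox(x) = [4.1291, 4.3573, 0.0]
||prox(x)||_1 = 4.1291 + 4.3573 + 0.0 = 8.4864


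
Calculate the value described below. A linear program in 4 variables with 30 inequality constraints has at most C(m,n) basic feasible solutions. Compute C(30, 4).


Each vertex corresponds to some choice of n active constraints out of m, so the number of vertices is at most C(m, n) = m! / (n!(m-n)!).
m = 30, n = 4
Numerator: 30 * 29 * 28 * 27
Denominator: 4! = 24
C(30, 4) = 27405


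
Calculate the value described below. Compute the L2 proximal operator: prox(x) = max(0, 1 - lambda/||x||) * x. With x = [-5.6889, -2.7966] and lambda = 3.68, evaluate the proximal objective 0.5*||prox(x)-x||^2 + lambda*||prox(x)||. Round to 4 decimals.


Step 1: Compute ||x||.
||x|| = 6.3391
Step 2: Compute scaling factor.
scale = max(0, 1 - 3.68/6.3391) = 0.4195
Step 3: prox(x) = [-2.3864, -1.1731]
||prox(x)|| = 2.6591
Step 4: Proximal objective.
0.5*||prox-x||^2 = 6.7712
lambda*||prox|| = 9.7855
Total = 16.5568


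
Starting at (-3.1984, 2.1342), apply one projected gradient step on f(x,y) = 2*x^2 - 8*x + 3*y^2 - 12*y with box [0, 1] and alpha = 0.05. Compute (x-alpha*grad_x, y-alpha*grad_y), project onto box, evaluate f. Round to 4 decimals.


Step 1: Compute gradient at (-3.1984, 2.1342).
grad_x = 2*2*-3.1984 - 8 = -20.7936
grad_y = 2*3*2.1342 - 12 = 0.8052
Step 2: Gradient step.
x_raw = -3.1984 - 0.05*-20.7936 = -2.1587
y_raw = 2.1342 - 0.05*0.8052 = 2.0939
Step 3: Project onto [0, 1].
x_proj = clip(-2.1587) = 0.0
y_proj = clip(2.0939) = 1.0
Step 4: Evaluate f.
f(0.0, 1.0) = -9.0


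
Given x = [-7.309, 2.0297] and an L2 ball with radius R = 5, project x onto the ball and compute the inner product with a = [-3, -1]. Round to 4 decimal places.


Step 1: Compute ||x|| (intermediates to 6 decimals).
||x|| = sqrt((-7.309)^2 + 2.0297^2) = 7.585589
Step 2: Project.
Since ||x|| > R, scale = R/||x|| = 5/7.585589 = 0.659145, proj(x) = scale * x
proj(x) = [-4.817691, 1.337867]
Step 3: Dot product.
a^T * proj(x) = -3*(-4.817691) - 1*1.337867 = 13.1152


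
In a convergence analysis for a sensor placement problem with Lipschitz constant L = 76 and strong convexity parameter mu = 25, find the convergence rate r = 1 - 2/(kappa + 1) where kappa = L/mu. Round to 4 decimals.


Step 1: Compute the condition number.
kappa = L/mu = 76/25 = 3.04
Step 2: Compute the convergence rate.
r = 1 - 2/(kappa + 1) = 1 - 2*mu/(L + mu) = (L - mu)/(L + mu) = 51/101 = 0.505


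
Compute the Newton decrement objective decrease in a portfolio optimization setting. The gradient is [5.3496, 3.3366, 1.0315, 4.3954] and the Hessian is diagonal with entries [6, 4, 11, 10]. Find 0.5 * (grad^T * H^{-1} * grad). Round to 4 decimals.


Step 1: H is diagonal, so H^(-1) * g = [0.8916, 0.8342, 0.0938, 0.4395].
Step 2: g^T H^(-1) g = sum_i g_i^2 / H_ii
  = (5.3496)^2/6 + (3.3366)^2/4 + (1.0315)^2/11 + (4.3954)^2/10
  = 4.7697 + 2.7832 + 0.0967 + 1.932 = 9.5816
Step 3: Objective decrease = 0.5 * g^T H^(-1) g = 4.7908


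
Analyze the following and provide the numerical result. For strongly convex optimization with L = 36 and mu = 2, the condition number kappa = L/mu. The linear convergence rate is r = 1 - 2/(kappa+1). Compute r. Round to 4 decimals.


Step 1: Compute the condition number.
kappa = L/mu = 36/2 = 18.0
Step 2: Compute the convergence rate.
r = 1 - 2/(kappa + 1) = 1 - 2*mu/(L + mu) = (L - mu)/(L + mu) = 34/38 = 0.8947


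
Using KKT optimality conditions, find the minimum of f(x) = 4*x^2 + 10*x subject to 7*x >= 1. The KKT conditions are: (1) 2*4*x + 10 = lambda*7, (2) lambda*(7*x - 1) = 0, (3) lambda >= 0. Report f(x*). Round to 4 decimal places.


Step 1: Try lambda = 0 (constraint inactive).
x_unc = -10/(2*4) = -1.25
Check: 7*-1.25 = -8.75 < 1 -- violated!
Step 2: Constraint must be active: 7*x = 1
x* = 1/7 = 0.1429 (rounded; the exact value 1/7 is used below)
lambda = (2*4*(1/7) + 10)/7 = 1.5918
Step 3: Compute optimal value.
f(x*) = 4*(1/7)^2 + 10*(1/7) = 1.5102


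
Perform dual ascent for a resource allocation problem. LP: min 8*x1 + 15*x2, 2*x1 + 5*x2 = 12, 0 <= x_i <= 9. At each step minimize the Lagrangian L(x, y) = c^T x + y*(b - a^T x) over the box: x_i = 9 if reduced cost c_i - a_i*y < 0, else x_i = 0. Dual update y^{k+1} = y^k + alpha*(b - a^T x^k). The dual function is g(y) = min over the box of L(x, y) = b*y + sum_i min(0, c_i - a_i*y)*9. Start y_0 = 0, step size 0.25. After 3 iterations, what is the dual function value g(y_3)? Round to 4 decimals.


Dual ascent for LP: min 8*x1 + 15*x2, 2*x1 + 5*x2 = 12, 0 <= x_i <= 9
Step 1: y^k = 0.0, reduced costs: (8.0, 15.0)
  x^k = (0.0, 0.0), subgradient = b - a^T x = 12.0
  y^{k+1} = 0.0 + 0.25*12.0 = 3.0
Step 2: y^k = 3.0, reduced costs: (2.0, 0.0)
  x^k = (0.0, 0.0), subgradient = b - a^T x = 12.0
  y^{k+1} = 3.0 + 0.25*12.0 = 6.0
Step 3: y^k = 6.0, reduced costs: (-4.0, -15.0)
  x^k = (9.0, 9.0), subgradient = b - a^T x = -51.0
  y^{k+1} = 6.0 + 0.25*-51.0 = -6.75
Dual objective at y_3 = -6.75: reduced costs (21.5, 48.75), box minimizer x = (0.0, 0.0)
g(y_3) = b*y + (c1 - a1*y)*x1 + (c2 - a2*y)*x2 = 12*(-6.75) + 21.5*0.0 + 48.75*0.0 = -81.0 + 0.0 + 0.0 = -81.0


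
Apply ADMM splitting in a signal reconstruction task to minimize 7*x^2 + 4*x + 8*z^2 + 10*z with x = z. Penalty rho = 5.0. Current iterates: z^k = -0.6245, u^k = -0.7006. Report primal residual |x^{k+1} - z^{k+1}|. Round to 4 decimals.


ADMM iteration with rho = 5.0, z^k = -0.6245, u^k = -0.7006
Step 1: x-update.
Minimize 7*x^2 + 4*x + (5.0/2)*(x + 0.6245 - 0.7006)^2
FOC: (2*7 + 5.0)*x = -4 + 5.0*(-0.6245 + 0.7006)
x^{k+1} = -0.1905
Step 2: z-update.
Minimize 8*z^2 + 10*z + (5.0/2)*(-0.1905 - z - 0.7006)^2
FOC: (2*8 + 5.0)*z = -10 + 5.0*(-0.1905 - 0.7006)
z^{k+1} = -0.6884
Step 3: u-update.
u^{k+1} = -0.7006 - 0.1905 + 0.6884 = -0.2027
Step 4: Primal residual = |-0.1905 + 0.6884| = 0.4979


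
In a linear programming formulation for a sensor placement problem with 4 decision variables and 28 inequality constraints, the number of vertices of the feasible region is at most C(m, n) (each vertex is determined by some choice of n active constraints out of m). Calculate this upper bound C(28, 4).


Each vertex corresponds to some choice of n active constraints out of m, so the number of vertices is at most C(m, n) = m! / (n!(m-n)!).
m = 28, n = 4
Numerator: 28 * 27 * 26 * 25
Denominator: 4! = 24
C(28, 4) = 20475


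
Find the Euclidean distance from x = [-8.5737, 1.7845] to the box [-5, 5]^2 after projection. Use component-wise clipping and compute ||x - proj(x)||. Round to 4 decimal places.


Project each component onto [-5, 5].
clip(-8.5737) = -5.0, clip(1.7845) = 1.7845
Projection = [-5.0, 1.7845]
Squared diffs: [12.7713, 0.0]
Distance = sqrt(12.7713) = 3.5737


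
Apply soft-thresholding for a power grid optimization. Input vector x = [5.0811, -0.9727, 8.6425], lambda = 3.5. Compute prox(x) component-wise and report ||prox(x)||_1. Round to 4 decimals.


Soft-thresholding with lambda = 3.5:
prox(5.0811) = sign(5.0811)*max(|5.0811| - 3.5, 0) = 1.5811
prox(-0.9727) = sign(-0.9727)*max(|-0.9727| - 3.5, 0) = 0.0
prox(8.6425) = sign(8.6425)*max(|8.6425| - 3.5, 0) = 5.1425
prox(x) = [1.5811, 0.0, 5.1425]
||prox(x)||_1 = 1.5811 + 0.0 + 5.1425 = 6.7236


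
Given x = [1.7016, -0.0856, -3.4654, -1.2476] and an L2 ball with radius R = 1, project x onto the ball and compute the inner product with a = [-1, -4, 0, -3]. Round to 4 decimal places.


Step 1: Compute ||x|| (intermediates to 6 decimals).
||x|| = sqrt(1.7016^2 + (-0.0856)^2 + (-3.4654)^2 + (-1.2476)^2) = 4.058112
Step 2: Project.
Since ||x|| > R, scale = R/||x|| = 1/4.058112 = 0.24642, proj(x) = scale * x
proj(x) = [0.419308, -0.021094, -0.853944, -0.307434]
Step 3: Dot product.
a^T * proj(x) = -1*0.419308 - 4*(-0.021094) + 0*(-0.853944) - 3*(-0.307434) = 0.5874


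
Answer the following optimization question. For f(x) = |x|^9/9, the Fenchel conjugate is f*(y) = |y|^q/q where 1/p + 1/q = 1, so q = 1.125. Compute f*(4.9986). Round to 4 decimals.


The conjugate exponent q satisfies 1/p + 1/q = 1.
p = 9, so q = 9/(9 - 1) = 1.125
|y|^q = 4.9986^1.125 = 6.1123
f*(4.9986) = 6.1123 / 1.125 = 5.4332


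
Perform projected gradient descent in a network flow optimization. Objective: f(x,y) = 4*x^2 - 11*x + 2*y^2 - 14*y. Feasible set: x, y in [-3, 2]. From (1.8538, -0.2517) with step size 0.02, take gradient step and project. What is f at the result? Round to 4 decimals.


Step 1: Compute gradient at (1.8538, -0.2517).
grad_x = 2*4*1.8538 - 11 = 3.8304
grad_y = 2*2*-0.2517 - 14 = -15.0068
Step 2: Gradient step.
x_raw = 1.8538 - 0.02*3.8304 = 1.7772
y_raw = -0.2517 - 0.02*-15.0068 = 0.0484
Step 3: Project onto [-3, 2].
x_proj = clip(1.7772) = 1.7772
y_proj = clip(0.0484) = 0.0484
Step 4: Evaluate f.
f(1.7772, 0.0484) = -7.5889


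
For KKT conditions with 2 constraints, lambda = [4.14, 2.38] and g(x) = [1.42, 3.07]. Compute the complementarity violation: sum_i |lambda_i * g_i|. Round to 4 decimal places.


KKT complementary slackness check:
lambda_1 * g_1 = 4.14 * 1.42 = 5.8788
lambda_2 * g_2 = 2.38 * 3.07 = 7.3066
Total violation = 5.8788 + 7.3066 = 13.1854


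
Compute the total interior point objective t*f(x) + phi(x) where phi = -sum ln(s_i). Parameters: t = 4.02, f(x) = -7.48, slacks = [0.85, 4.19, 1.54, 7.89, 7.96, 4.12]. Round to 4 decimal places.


Step 1: Compute log-barrier.
ln values: [-0.1625, 1.4327, 0.4318, 2.0656, 2.0744, 1.4159]
phi = -(-0.1625 + 1.4327 + 0.4318 + 2.0656 + 2.0744 + 1.4159) = -7.2578
Step 2: Compute augmented objective.
t*f(x) = 4.02*-7.48 = -30.0696
Total = -30.0696 - 7.2578 = -37.3274


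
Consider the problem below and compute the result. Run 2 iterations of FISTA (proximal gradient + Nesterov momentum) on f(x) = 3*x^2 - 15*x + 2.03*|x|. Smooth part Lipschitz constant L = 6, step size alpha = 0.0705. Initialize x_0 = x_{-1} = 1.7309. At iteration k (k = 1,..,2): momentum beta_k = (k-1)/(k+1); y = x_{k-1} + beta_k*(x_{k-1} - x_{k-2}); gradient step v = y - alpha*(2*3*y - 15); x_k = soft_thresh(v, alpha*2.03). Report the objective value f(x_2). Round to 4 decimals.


FISTA on f(x) = 3*x^2 - 15*x + 2.03*|x|
L = 6, alpha = 0.0705
Iteration 1: beta = 0.0, y = 1.7309 + 0.0*(1.7309 - 1.7309) = 1.7309
  grad(y) = -4.6146, v = y - alpha*grad = 2.0562
  prox(v) = soft_thresh(2.0562, 0.1431) = 1.9131
Iteration 2: beta = 0.3333, y = 1.9131 + 0.3333*(1.9131 - 1.7309) = 1.9739
  grad(y) = -3.1569, v = y - alpha*grad = 2.1964
  prox(v) = soft_thresh(2.1964, 0.1431) = 2.0533
f(x_2) = 3*2.0533^2 - 15*2.0533 + 2.03*|2.0533| = -13.9832
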